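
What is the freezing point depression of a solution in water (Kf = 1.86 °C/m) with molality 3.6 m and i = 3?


ΔTf = Kf × m × i
= 1.86 × 3.6 × 3
= 20.088 °C

20.088 °C


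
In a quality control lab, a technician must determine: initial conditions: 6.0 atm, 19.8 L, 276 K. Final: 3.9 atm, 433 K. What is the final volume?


P1V1/T1 = P2V2/T2
V2 = P1V1T2/(T1P2)
= 6.0×19.8×433/(276×3.9)
= 47.789 L

47.789 L


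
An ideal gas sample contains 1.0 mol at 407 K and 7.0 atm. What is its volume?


PV = nRT  (R = 0.08206 L·atm/(mol·K))
V = nRT/P = 1.0×0.08206×407/7.0
= 4.771 L

4.771 L


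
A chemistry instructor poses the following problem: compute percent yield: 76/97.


% yield = actual/theoretical × 100
= 76/97 × 100
= 78.35%

78.35%


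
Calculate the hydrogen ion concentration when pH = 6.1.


[H+] = 10^(-pH) = 10^(-6.1)
= 7.94×10^-7 M

7.94×10^-7 M


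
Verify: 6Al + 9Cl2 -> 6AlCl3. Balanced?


Equation: 6Al + 9Cl2 -> 6AlCl3
Check atoms: Al: 6=6, Cl: 18=18
Balanced

Yes, balanced


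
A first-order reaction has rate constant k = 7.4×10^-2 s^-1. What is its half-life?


t½ = ln2/k = 0.693147/(7.4×10^-2 s^-1)
= 9.367 s

9.367 s


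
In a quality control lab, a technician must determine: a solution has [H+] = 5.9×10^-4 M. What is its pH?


pH = -log10([H+]) = -log10(5.9×10^-4)
= 4 - log10(5.9)
= 4 - 0.77
= 3.23

3.23


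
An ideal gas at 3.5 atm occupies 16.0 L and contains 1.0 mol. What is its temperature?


PV = nRT  (R = 0.08206 L·atm/(mol·K))
T = PV/(nR) = 3.5×16.0/(1.0×0.08206)
= 56.00/0.082060
= 682.43 K

682.43 K


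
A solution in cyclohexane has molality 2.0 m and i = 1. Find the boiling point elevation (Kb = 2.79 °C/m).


ΔTb = Kb × m × i
= 2.79 × 2.0 × 1
= 5.58 °C

5.58 °C


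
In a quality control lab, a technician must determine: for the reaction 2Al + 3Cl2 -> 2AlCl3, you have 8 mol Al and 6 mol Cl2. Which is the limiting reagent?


Mole ratio available / coefficient:
  Al: 8/2 = 4.000
  Cl2: 6/3 = 2.000
Smaller ratio is limiting.

Cl2


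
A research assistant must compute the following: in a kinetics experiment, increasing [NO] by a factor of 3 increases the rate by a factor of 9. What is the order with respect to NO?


rate ∝ [NO]^n
3^n = 9 → n = 2
Order in NO: 2

2


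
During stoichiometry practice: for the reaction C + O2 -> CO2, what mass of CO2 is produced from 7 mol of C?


Mole ratio CO2:C = 1:1
n(CO2) = 7 × 1/1 = 7.000 mol
mass = 7.000 × 44.01 = 308.07 g

308.07 g


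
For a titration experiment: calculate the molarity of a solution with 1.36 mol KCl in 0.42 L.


M = n/V = 1.36/0.42 = 3.238 mol/L

3.238 M


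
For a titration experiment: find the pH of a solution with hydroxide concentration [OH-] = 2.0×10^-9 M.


pOH = -log10([OH-]) = -log10(2.0×10^-9)
= 9 - log10(2.0) = 8.7
pH = 14 - pOH = 14 - 8.7 = 5.3

5.3


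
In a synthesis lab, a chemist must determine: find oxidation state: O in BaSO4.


O is usually -2
Oxidation number: -2

-2


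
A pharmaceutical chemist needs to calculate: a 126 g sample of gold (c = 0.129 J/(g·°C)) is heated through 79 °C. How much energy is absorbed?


q = mcΔT = 126 × 0.129 × 79
= 1284.07 J

1284.07 J


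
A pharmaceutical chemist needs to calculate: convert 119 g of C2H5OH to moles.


M(C2H5OH) = 46.07 g/mol
n = mass/M = 119/46.07 = 2.583 mol

2.583 mol


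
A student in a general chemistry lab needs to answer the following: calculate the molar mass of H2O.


M(H2O) = 2×1.008 + 1×16.0
= 2.02 + 16.0
= 18.02 g/mol

18.02 g/mol


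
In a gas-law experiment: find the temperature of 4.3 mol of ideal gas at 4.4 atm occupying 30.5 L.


PV = nRT  (R = 0.08206 L·atm/(mol·K))
T = PV/(nR) = 4.4×30.5/(4.3×0.08206)
= 134.20/0.352858
= 380.32 K

380.32 K


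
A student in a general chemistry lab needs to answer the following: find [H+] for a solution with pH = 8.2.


[H+] = 10^(-pH) = 10^(-8.2)
= 6.31×10^-9 M

6.31×10^-9 M


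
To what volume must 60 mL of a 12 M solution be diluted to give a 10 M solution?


C1V1 = C2V2
12 × 60 = 10 × V2
V2 = 720/10 = 72.0 mL

72.0 mL


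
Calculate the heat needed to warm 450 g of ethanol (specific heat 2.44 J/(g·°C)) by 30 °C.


q = mcΔT = 450 × 2.44 × 30
= 32940.00 J

32940.00 J


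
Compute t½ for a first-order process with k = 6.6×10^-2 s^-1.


t½ = ln2/k = 0.693147/(6.6×10^-2 s^-1)
= 10.50 s

10.50 s


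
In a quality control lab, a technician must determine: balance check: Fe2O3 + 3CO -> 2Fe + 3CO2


Equation: Fe2O3 + 3CO -> 2Fe + 3CO2
Check atoms: C: 3=3, Fe: 2=2, O: 6=6
Balanced

Yes, balanced


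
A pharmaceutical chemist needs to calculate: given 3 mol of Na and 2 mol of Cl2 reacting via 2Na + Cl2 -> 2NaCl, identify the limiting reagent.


Mole ratio available / coefficient:
  Na: 3/2 = 1.500
  Cl2: 2/1 = 2.000
Smaller ratio is limiting.

Na


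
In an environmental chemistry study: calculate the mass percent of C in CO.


M(CO) = 1×12.01 + 1×16.0 = 28.01 g/mol
Mass of C = 1 × 12.01 = 12.01 g/mol
% C = 12.01/28.01 × 100 = 42.88%

42.88%


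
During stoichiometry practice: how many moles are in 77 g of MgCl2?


M(MgCl2) = 95.21 g/mol
n = mass/M = 77/95.21 = 0.8087 mol

0.8087 mol


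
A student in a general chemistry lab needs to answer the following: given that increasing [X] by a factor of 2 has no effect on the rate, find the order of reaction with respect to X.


rate ∝ [X]^n
rate ∝ [X]^0
Order in X: 0

0


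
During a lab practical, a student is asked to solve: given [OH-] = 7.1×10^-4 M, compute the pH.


pOH = -log10([OH-]) = -log10(7.1×10^-4)
= 4 - log10(7.1) = 3.15
pH = 14 - pOH = 14 - 3.15 = 10.85

10.85


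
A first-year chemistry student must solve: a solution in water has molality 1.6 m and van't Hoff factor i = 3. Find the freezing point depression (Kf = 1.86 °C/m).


ΔTf = Kf × m × i
= 1.86 × 1.6 × 3
= 8.928 °C

8.928 °C


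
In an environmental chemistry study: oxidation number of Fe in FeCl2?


x + 2(-1) = 0, so x = +2
Oxidation number: +2

+2


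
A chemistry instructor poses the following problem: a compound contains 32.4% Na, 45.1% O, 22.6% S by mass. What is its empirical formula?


Assume 100 g sample. Moles of each element:
  Na: 32.4/22.99 = 1.409 mol
  O: 45.1/16.0 = 2.819 mol
  S: 22.6/32.07 = 0.705 mol
Divide by smallest (0.705):
  Na: 1.409/0.705 = 2.0
  O: 2.819/0.705 = 4.0
  S: 0.705/0.705 = 1.0
Empirical formula: Na2SO4

Na2SO4


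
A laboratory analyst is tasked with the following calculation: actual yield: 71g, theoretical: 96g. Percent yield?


% yield = actual/theoretical × 100
= 71/96 × 100
= 73.96%

73.96%


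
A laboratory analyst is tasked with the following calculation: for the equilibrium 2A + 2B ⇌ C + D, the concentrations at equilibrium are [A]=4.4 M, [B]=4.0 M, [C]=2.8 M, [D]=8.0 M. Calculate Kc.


Kc = [C][D]/([A]^2[B]^2)
= (2.8^1 × 8.0^1)/(4.4^2 × 4.0^2)
= 22.4/309.76
= 0.07231

0.07231


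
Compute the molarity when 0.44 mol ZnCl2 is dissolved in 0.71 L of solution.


M = n/V = 0.44/0.71 = 0.620 mol/L

0.620 M


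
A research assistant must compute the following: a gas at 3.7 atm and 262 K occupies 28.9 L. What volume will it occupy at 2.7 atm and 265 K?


P1V1/T1 = P2V2/T2
V2 = P1V1T2/(T1P2)
= 3.7×28.9×265/(262×2.7)
= 40.057 L

40.057 L


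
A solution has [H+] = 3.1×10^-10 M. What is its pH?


pH = -log10([H+]) = -log10(3.1×10^-10)
= 10 - log10(3.1)
= 10 - 0.49
= 9.51

9.51


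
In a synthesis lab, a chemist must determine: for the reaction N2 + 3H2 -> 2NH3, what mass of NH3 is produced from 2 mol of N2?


Mole ratio NH3:N2 = 2:1
n(NH3) = 2 × 2/1 = 4.000 mol
mass = 4.000 × 17.03 = 68.12 g

68.12 g


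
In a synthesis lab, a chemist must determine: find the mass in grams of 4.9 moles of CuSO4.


M(CuSO4) = 159.62 g/mol
mass = n × M = 4.9 × 159.62 = 782.14 g

782.14 g


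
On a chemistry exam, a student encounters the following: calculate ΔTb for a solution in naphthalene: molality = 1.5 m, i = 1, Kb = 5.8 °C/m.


ΔTb = Kb × m × i
= 5.8 × 1.5 × 1
= 8.7 °C

8.7 °C


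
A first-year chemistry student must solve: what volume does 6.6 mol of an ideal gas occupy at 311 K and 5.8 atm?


PV = nRT  (R = 0.08206 L·atm/(mol·K))
V = nRT/P = 6.6×0.08206×311/5.8
= 29.041 L

29.041 L


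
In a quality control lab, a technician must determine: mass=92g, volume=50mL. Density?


ρ = mass/volume
= 92/50
= 1.84 g/mL

1.84 g/mL


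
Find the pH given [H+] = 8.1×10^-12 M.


pH = -log10([H+]) = -log10(8.1×10^-12)
= 12 - log10(8.1)
= 12 - 0.91
= 11.09

11.09


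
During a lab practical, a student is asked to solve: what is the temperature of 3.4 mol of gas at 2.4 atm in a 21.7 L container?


PV = nRT  (R = 0.08206 L·atm/(mol·K))
T = PV/(nR) = 2.4×21.7/(3.4×0.08206)
= 52.08/0.279004
= 186.66 K

186.66 K


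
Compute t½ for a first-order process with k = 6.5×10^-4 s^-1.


t½ = ln2/k = 0.693147/(6.5×10^-4 s^-1)
= 1066 s

1066 s


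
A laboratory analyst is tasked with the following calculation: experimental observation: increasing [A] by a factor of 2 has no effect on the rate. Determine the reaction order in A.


rate ∝ [A]^n
rate ∝ [A]^0
Order in A: 0

0


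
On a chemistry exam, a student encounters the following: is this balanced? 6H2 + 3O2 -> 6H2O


Equation: 6H2 + 3O2 -> 6H2O
Check atoms: H: 12=12, O: 6=6
Balanced

Yes, balanced


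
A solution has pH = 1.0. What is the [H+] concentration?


[H+] = 10^(-pH) = 10^(-1.0)
= 1.0×10^-1 M

1.0×10^-1 M


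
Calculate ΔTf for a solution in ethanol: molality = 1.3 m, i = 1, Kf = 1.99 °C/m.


ΔTf = Kf × m × i
= 1.99 × 1.3 × 1
= 2.587 °C

2.587 °C


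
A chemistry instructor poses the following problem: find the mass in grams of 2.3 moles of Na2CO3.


M(Na2CO3) = 105.99 g/mol
mass = n × M = 2.3 × 105.99 = 243.78 g

243.78 g


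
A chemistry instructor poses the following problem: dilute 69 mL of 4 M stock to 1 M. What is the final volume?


C1V1 = C2V2
4 × 69 = 1 × V2
V2 = 276/1 = 276.0 mL

276.0 mL


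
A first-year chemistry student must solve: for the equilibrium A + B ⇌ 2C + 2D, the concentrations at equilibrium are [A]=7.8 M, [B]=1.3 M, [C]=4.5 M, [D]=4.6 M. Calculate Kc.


Kc = [C]^2[D]^2/([A][B])
= (4.5^2 × 4.6^2)/(7.8^1 × 1.3^1)
= 428.49/10.14
= 42.26

42.26


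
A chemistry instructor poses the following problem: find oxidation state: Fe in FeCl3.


x + 3(-1) = 0, so x = +3
Oxidation number: +3

+3


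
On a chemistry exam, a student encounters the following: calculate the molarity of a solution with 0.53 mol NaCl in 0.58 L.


M = n/V = 0.53/0.58 = 0.914 mol/L

0.914 M


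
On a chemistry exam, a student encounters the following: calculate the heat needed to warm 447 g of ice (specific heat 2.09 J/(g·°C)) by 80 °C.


q = mcΔT = 447 × 2.09 × 80
= 74738.40 J

74738.40 J


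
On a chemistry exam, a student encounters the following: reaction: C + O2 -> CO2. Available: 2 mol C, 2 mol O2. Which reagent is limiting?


Mole ratio available / coefficient:
  C: 2/1 = 2.000
  O2: 2/1 = 2.000
Smaller ratio is limiting.

neither (stoichiometric); C and O2 are fully consumed


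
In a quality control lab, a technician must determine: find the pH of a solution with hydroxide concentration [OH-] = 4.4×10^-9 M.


pOH = -log10([OH-]) = -log10(4.4×10^-9)
= 9 - log10(4.4) = 8.36
pH = 14 - pOH = 14 - 8.36 = 5.64

5.64


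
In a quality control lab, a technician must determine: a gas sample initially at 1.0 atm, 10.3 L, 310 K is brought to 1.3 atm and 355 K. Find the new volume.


P1V1/T1 = P2V2/T2
V2 = P1V1T2/(T1P2)
= 1.0×10.3×355/(310×1.3)
= 9.073 L

9.073 L


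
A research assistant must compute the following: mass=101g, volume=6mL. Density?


ρ = mass/volume
= 101/6
= 16.833 g/mL

16.833 g/mL


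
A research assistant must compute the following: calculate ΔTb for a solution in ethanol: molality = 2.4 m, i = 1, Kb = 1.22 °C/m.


ΔTb = Kb × m × i
= 1.22 × 2.4 × 1
= 2.928 °C

2.928 °C


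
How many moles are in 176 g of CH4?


M(CH4) = 16.04 g/mol
n = mass/M = 176/16.04 = 10.9726 mol

10.9726 mol


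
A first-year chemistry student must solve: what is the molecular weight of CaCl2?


M(CaCl2) = 1×40.08 + 2×35.45
= 40.08 + 70.9
= 110.98 g/mol

110.98 g/mol


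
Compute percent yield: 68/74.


% yield = actual/theoretical × 100
= 68/74 × 100
= 91.89%

91.89%


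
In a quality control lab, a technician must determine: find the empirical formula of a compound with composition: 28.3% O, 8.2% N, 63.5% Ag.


Assume 100 g sample. Moles of each element:
  O: 28.3/16.0 = 1.769 mol
  N: 8.2/14.01 = 0.585 mol
  Ag: 63.5/107.87 = 0.589 mol
Divide by smallest (0.585):
  O: 1.769/0.585 = 3.02
  N: 0.585/0.585 = 1.0
  Ag: 0.589/0.585 = 1.01
Empirical formula: AgNO3

AgNO3


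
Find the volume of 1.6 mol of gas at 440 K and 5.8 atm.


PV = nRT  (R = 0.08206 L·atm/(mol·K))
V = nRT/P = 1.6×0.08206×440/5.8
= 9.96 L

9.96 L


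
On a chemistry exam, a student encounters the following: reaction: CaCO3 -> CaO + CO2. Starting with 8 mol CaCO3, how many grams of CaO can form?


Mole ratio CaO:CaCO3 = 1:1
n(CaO) = 8 × 1/1 = 8.000 mol
mass = 8.000 × 56.08 = 448.64 g

448.64 g


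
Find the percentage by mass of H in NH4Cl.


M(NH4Cl) = 1×14.01 + 4×1.008 + 1×35.45 = 53.492 g/mol
Mass of H = 4 × 1.008 = 4.032 g/mol
% H = 4.032/53.492 × 100 = 7.54%

7.54%


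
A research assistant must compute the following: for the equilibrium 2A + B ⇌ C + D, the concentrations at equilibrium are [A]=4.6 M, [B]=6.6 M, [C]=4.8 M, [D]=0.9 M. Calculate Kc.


Kc = [C][D]/([A]^2[B])
= (4.8^1 × 0.9^1)/(4.6^2 × 6.6^1)
= 4.32/139.656
= 0.03093

0.03093


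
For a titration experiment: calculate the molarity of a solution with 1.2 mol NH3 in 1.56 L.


M = n/V = 1.2/1.56 = 0.769 mol/L

0.769 M


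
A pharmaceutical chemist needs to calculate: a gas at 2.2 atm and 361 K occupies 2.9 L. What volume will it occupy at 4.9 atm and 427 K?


P1V1/T1 = P2V2/T2
V2 = P1V1T2/(T1P2)
= 2.2×2.9×427/(361×4.9)
= 1.54 L

1.54 L


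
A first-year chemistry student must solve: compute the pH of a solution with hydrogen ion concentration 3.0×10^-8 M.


pH = -log10([H+]) = -log10(3.0×10^-8)
= 8 - log10(3.0)
= 8 - 0.48
= 7.52

7.52


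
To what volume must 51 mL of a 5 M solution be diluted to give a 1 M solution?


C1V1 = C2V2
5 × 51 = 1 × V2
V2 = 255/1 = 255.0 mL

255.0 mL


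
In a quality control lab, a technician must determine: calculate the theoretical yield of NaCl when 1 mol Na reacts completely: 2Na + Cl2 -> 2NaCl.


Mole ratio NaCl:Na = 2:2
n(NaCl) = 1 × 2/2 = 1.000 mol
mass = 1.000 × 58.44 = 58.44 g

58.44 g


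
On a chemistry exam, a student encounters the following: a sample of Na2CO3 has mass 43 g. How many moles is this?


M(Na2CO3) = 105.99 g/mol
n = mass/M = 43/105.99 = 0.4057 mol

0.4057 mol


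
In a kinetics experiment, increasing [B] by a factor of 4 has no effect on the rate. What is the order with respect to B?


rate ∝ [B]^n
rate ∝ [B]^0
Order in B: 0

0


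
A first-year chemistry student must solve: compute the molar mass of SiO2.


M(SiO2) = 1×28.09 + 2×16.0
= 28.09 + 32.0
= 60.09 g/mol

60.09 g/mol


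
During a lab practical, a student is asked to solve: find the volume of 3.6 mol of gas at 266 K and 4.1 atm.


PV = nRT  (R = 0.08206 L·atm/(mol·K))
V = nRT/P = 3.6×0.08206×266/4.1
= 19.166 L

19.166 L


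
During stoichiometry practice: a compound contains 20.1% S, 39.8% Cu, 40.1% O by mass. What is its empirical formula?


Assume 100 g sample. Moles of each element:
  S: 20.1/32.07 = 0.627 mol
  Cu: 39.8/63.55 = 0.626 mol
  O: 40.1/16.0 = 2.506 mol
Divide by smallest (0.626):
  S: 0.627/0.626 = 1.0
  Cu: 0.626/0.626 = 1.0
  O: 2.506/0.626 = 4.0
Empirical formula: CuSO4

CuSO4


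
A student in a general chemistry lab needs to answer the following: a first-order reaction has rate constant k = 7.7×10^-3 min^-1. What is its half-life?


t½ = ln2/k = 0.693147/(7.7×10^-3 min^-1)
= 90.02 min

90.02 min


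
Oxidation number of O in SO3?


O is usually -2
Oxidation number: -2

-2


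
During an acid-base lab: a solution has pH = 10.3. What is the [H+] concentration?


[H+] = 10^(-pH) = 10^(-10.3)
= 5.01×10^-11 M

5.01×10^-11 M


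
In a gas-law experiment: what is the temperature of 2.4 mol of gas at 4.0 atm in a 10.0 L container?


PV = nRT  (R = 0.08206 L·atm/(mol·K))
T = PV/(nR) = 4.0×10.0/(2.4×0.08206)
= 40.00/0.196944
= 203.10 K

203.10 K


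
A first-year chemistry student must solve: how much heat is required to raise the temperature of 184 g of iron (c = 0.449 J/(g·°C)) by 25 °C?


q = mcΔT = 184 × 0.449 × 25
= 2065.40 J

2065.40 J


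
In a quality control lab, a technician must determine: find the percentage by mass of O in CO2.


M(CO2) = 1×12.01 + 2×16.0 = 44.01 g/mol
Mass of O = 2 × 16.0 = 32.00 g/mol
% O = 32.00/44.01 × 100 = 72.71%

72.71%


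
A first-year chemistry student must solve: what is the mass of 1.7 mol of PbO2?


M(PbO2) = 239.2 g/mol
mass = n × M = 1.7 × 239.2 = 406.64 g

406.64 g


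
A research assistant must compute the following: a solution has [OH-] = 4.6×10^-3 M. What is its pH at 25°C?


pOH = -log10([OH-]) = -log10(4.6×10^-3)
= 3 - log10(4.6) = 2.34
pH = 14 - pOH = 14 - 2.34 = 11.66

11.66


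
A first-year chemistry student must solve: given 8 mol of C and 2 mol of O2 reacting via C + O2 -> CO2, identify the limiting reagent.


Mole ratio available / coefficient:
  C: 8/1 = 8.000
  O2: 2/1 = 2.000
Smaller ratio is limiting.

O2


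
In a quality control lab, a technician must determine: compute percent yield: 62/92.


% yield = actual/theoretical × 100
= 62/92 × 100
= 67.39%

67.39%


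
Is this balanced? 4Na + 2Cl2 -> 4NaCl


Equation: 4Na + 2Cl2 -> 4NaCl
Check atoms: Cl: 4=4, Na: 4=4
Balanced

Yes, balanced


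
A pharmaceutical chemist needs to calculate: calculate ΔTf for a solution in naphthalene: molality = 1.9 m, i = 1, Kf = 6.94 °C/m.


ΔTf = Kf × m × i
= 6.94 × 1.9 × 1
= 13.186 °C

13.186 °C


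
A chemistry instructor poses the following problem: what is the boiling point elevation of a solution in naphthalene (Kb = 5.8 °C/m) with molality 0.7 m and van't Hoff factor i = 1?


ΔTb = Kb × m × i
= 5.8 × 0.7 × 1
= 4.06 °C

4.06 °C


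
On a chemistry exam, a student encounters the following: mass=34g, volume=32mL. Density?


ρ = mass/volume
= 34/32
= 1.062 g/mL

1.062 g/mL


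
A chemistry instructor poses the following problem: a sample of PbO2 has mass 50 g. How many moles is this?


M(PbO2) = 239.2 g/mol
n = mass/M = 50/239.2 = 0.209 mol

0.209 mol


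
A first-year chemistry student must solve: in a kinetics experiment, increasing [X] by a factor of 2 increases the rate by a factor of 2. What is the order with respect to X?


rate ∝ [X]^n
2^n = 2 → n = 1
Order in X: 1

1


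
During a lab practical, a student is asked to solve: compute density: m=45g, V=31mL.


ρ = mass/volume
= 45/31
= 1.452 g/mL

1.452 g/mL


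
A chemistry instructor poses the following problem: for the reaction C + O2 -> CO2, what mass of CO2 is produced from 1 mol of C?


Mole ratio CO2:C = 1:1
n(CO2) = 1 × 1/1 = 1.000 mol
mass = 1.000 × 44.01 = 44.01 g

44.01 g


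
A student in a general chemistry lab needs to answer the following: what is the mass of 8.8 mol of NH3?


M(NH3) = 17.03 g/mol
mass = n × M = 8.8 × 17.03 = 149.86 g

149.86 g


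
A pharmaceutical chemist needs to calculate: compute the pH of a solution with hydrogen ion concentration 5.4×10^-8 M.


pH = -log10([H+]) = -log10(5.4×10^-8)
= 8 - log10(5.4)
= 8 - 0.73
= 7.27

7.27


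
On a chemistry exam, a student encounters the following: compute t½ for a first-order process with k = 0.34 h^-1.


t½ = ln2/k = 0.693147/(0.34 h^-1)
= 2.039 h

2.039 h


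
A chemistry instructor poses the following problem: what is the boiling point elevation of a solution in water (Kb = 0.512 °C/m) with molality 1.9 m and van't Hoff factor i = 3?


ΔTb = Kb × m × i
= 0.512 × 1.9 × 3
= 2.9184 °C

2.9184 °C


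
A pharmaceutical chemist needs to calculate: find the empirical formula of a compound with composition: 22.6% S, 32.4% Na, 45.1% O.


Assume 100 g sample. Moles of each element:
  S: 22.6/32.07 = 0.705 mol
  Na: 32.4/22.99 = 1.409 mol
  O: 45.1/16.0 = 2.819 mol
Divide by smallest (0.705):
  S: 0.705/0.705 = 1.0
  Na: 1.409/0.705 = 2.0
  O: 2.819/0.705 = 4.0
Empirical formula: Na2SO4

Na2SO4


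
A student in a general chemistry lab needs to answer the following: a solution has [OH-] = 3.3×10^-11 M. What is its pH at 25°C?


pOH = -log10([OH-]) = -log10(3.3×10^-11)
= 11 - log10(3.3) = 10.48
pH = 14 - pOH = 14 - 10.48 = 3.52

3.52


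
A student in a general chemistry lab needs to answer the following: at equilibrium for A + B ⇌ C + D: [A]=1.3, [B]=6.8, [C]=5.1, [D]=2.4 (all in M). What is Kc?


Kc = [C][D]/([A][B])
= (5.1^1 × 2.4^1)/(1.3^1 × 6.8^1)
= 12.24/8.84
= 1.385

1.385


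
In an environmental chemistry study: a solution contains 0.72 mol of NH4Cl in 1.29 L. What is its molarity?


M = n/V = 0.72/1.29 = 0.558 mol/L

0.558 M


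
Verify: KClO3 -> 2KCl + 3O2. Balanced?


Equation: KClO3 -> 2KCl + 3O2
Check atoms: Cl: 1≠2, K: 1≠2, O: 3≠6
Not balanced

No, not balanced


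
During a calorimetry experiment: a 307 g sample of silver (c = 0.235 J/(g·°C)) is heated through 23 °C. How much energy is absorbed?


q = mcΔT = 307 × 0.235 × 23
= 1659.34 J

1659.34 J


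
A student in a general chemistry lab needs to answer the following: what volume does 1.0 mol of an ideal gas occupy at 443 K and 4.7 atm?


PV = nRT  (R = 0.08206 L·atm/(mol·K))
V = nRT/P = 1.0×0.08206×443/4.7
= 7.735 L

7.735 L


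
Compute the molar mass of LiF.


M(LiF) = 1×6.94 + 1×19.0
= 6.94 + 19.0
= 25.94 g/mol

25.94 g/mol


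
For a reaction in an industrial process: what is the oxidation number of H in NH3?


H is +1 with nonmetals
Oxidation number: +1

+1


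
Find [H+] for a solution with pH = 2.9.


[H+] = 10^(-pH) = 10^(-2.9)
= 1.26×10^-3 M

1.26×10^-3 M


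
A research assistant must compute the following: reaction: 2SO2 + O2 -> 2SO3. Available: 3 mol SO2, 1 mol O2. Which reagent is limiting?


Mole ratio available / coefficient:
  SO2: 3/2 = 1.500
  O2: 1/1 = 1.000
Smaller ratio is limiting.

O2


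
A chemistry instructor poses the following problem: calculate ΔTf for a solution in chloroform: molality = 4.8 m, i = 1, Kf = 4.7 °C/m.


ΔTf = Kf × m × i
= 4.7 × 4.8 × 1
= 22.56 °C

22.56 °C


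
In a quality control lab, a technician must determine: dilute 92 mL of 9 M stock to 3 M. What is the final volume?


C1V1 = C2V2
9 × 92 = 3 × V2
V2 = 828/3 = 276.0 mL

276.0 mL


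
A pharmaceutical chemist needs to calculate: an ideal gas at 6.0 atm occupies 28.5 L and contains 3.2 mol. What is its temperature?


PV = nRT  (R = 0.08206 L·atm/(mol·K))
T = PV/(nR) = 6.0×28.5/(3.2×0.08206)
= 171.00/0.262592
= 651.20 K

651.20 K


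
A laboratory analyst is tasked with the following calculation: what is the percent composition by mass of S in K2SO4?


M(K2SO4) = 2×39.1 + 1×32.07 + 4×16.0 = 174.27 g/mol
Mass of S = 1 × 32.07 = 32.07 g/mol
% S = 32.07/174.27 × 100 = 18.40%

18.40%


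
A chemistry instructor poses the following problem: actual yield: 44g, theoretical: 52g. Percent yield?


% yield = actual/theoretical × 100
= 44/52 × 100
= 84.62%

84.62%


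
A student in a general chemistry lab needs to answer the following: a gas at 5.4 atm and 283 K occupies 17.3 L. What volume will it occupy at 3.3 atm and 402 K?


P1V1/T1 = P2V2/T2
V2 = P1V1T2/(T1P2)
= 5.4×17.3×402/(283×3.3)
= 40.213 L

40.213 L


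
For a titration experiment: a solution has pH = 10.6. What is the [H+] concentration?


[H+] = 10^(-pH) = 10^(-10.6)
= 2.51×10^-11 M

2.51×10^-11 M


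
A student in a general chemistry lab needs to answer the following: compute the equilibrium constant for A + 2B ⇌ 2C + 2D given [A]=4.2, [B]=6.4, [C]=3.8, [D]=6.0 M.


Kc = [C]^2[D]^2/([A][B]^2)
= (3.8^2 × 6.0^2)/(4.2^1 × 6.4^2)
= 519.84/172.032
= 3.022

3.022


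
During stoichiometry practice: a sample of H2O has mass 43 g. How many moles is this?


M(H2O) = 18.02 g/mol
n = mass/M = 43/18.02 = 2.3862 mol

2.3862 mol


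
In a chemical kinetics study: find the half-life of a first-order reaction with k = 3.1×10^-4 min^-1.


t½ = ln2/k = 0.693147/(3.1×10^-4 min^-1)
= 2236 min

2236 min


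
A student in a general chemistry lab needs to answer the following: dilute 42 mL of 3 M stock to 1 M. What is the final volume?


C1V1 = C2V2
3 × 42 = 1 × V2
V2 = 126/1 = 126.0 mL

126.0 mL


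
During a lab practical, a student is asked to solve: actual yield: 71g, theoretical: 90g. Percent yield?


% yield = actual/theoretical × 100
= 71/90 × 100
= 78.89%

78.89%


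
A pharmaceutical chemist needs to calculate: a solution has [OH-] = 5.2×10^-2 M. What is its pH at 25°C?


pOH = -log10([OH-]) = -log10(5.2×10^-2)
= 2 - log10(5.2) = 1.28
pH = 14 - pOH = 14 - 1.28 = 12.72

12.72


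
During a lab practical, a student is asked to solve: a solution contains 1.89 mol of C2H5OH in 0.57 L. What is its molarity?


M = n/V = 1.89/0.57 = 3.316 mol/L

3.316 M


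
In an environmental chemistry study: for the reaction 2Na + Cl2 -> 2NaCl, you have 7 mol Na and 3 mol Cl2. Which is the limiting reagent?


Mole ratio available / coefficient:
  Na: 7/2 = 3.500
  Cl2: 3/1 = 3.000
Smaller ratio is limiting.

Cl2


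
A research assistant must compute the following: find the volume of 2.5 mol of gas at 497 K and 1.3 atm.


PV = nRT  (R = 0.08206 L·atm/(mol·K))
V = nRT/P = 2.5×0.08206×497/1.3
= 78.43 L

78.43 L


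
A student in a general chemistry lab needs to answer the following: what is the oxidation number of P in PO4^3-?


x + 4(-2) = -3, so x = +5
Oxidation number: +5

+5


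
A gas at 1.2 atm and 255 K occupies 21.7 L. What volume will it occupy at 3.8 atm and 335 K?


P1V1/T1 = P2V2/T2
V2 = P1V1T2/(T1P2)
= 1.2×21.7×335/(255×3.8)
= 9.002 L

9.002 L


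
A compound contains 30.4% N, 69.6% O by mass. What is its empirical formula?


Assume 100 g sample. Moles of each element:
  N: 30.4/14.01 = 2.17 mol
  O: 69.6/16.0 = 4.35 mol
Divide by smallest (2.17):
  N: 2.17/2.17 = 1.0
  O: 4.35/2.17 = 2.0
Empirical formula: NO2

NO2


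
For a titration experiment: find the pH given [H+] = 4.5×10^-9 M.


pH = -log10([H+]) = -log10(4.5×10^-9)
= 9 - log10(4.5)
= 9 - 0.65
= 8.35

8.35


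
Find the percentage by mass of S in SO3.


M(SO3) = 1×32.07 + 3×16.0 = 80.07 g/mol
Mass of S = 1 × 32.07 = 32.07 g/mol
% S = 32.07/80.07 × 100 = 40.05%

40.05%


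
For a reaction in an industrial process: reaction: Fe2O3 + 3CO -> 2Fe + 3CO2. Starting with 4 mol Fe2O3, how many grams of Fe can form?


Mole ratio Fe:Fe2O3 = 2:1
n(Fe) = 4 × 2/1 = 8.000 mol
mass = 8.000 × 55.85 = 446.8 g

446.8 g


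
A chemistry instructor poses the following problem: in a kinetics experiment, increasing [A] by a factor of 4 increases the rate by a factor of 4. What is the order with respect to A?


rate ∝ [A]^n
4^n = 4 → n = 1
Order in A: 1

1


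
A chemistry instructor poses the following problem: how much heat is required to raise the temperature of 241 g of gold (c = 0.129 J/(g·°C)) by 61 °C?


q = mcΔT = 241 × 0.129 × 61
= 1896.43 J

1896.43 J


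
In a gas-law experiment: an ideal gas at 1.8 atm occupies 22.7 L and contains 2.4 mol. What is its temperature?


PV = nRT  (R = 0.08206 L·atm/(mol·K))
T = PV/(nR) = 1.8×22.7/(2.4×0.08206)
= 40.86/0.196944
= 207.47 K

207.47 K


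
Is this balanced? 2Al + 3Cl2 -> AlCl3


Equation: 2Al + 3Cl2 -> AlCl3
Check atoms: Al: 2≠1, Cl: 6≠3
Not balanced

No, not balanced


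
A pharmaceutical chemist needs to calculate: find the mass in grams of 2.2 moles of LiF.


M(LiF) = 25.94 g/mol
mass = n × M = 2.2 × 25.94 = 57.07 g

57.07 g


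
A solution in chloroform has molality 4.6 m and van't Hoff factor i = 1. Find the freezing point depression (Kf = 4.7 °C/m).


ΔTf = Kf × m × i
= 4.7 × 4.6 × 1
= 21.62 °C

21.62 °C


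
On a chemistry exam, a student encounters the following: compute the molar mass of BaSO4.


M(BaSO4) = 1×137.33 + 1×32.07 + 4×16.0
= 137.33 + 32.07 + 64.0
= 233.4 g/mol

233.4 g/mol


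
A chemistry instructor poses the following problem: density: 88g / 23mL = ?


ρ = mass/volume
= 88/23
= 3.826 g/mL

3.826 g/mL


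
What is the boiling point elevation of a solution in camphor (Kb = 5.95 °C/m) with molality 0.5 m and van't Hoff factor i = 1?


ΔTb = Kb × m × i
= 5.95 × 0.5 × 1
= 2.975 °C

2.975 °C


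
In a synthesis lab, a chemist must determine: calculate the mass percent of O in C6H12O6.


M(C6H12O6) = 6×12.01 + 12×1.008 + 6×16.0 = 180.156 g/mol
Mass of O = 6 × 16.0 = 96.00 g/mol
% O = 96.00/180.156 × 100 = 53.29%

53.29%


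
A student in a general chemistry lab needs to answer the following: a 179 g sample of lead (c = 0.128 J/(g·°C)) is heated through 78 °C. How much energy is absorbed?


q = mcΔT = 179 × 0.128 × 78
= 1787.14 J

1787.14 J


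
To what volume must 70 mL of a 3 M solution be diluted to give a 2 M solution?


C1V1 = C2V2
3 × 70 = 2 × V2
V2 = 210/2 = 105.0 mL

105.0 mL


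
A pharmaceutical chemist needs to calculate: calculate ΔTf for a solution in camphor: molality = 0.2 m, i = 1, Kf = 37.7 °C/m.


ΔTf = Kf × m × i
= 37.7 × 0.2 × 1
= 7.54 °C

7.54 °C


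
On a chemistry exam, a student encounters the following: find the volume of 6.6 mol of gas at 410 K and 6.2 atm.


PV = nRT  (R = 0.08206 L·atm/(mol·K))
V = nRT/P = 6.6×0.08206×410/6.2
= 35.815 L

35.815 L


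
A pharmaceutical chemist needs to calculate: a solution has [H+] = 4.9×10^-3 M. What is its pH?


pH = -log10([H+]) = -log10(4.9×10^-3)
= 3 - log10(4.9)
= 3 - 0.69
= 2.31

2.31


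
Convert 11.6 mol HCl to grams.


M(HCl) = 36.46 g/mol
mass = n × M = 11.6 × 36.46 = 422.94 g

422.94 g


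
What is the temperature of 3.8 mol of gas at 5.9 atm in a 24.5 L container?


PV = nRT  (R = 0.08206 L·atm/(mol·K))
T = PV/(nR) = 5.9×24.5/(3.8×0.08206)
= 144.55/0.311828
= 463.56 K

463.56 K


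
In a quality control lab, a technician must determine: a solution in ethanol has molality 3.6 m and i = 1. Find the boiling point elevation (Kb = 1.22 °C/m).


ΔTb = Kb × m × i
= 1.22 × 3.6 × 1
= 4.392 °C

4.392 °C


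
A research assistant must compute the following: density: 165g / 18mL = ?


ρ = mass/volume
= 165/18
= 9.167 g/mL

9.167 g/mL


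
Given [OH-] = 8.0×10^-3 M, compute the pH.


pOH = -log10([OH-]) = -log10(8.0×10^-3)
= 3 - log10(8.0) = 2.1
pH = 14 - pOH = 14 - 2.1 = 11.9

11.9


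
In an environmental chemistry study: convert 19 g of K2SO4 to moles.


M(K2SO4) = 174.27 g/mol
n = mass/M = 19/174.27 = 0.109 mol

0.109 mol


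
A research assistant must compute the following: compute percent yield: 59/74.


% yield = actual/theoretical × 100
= 59/74 × 100
= 79.73%

79.73%


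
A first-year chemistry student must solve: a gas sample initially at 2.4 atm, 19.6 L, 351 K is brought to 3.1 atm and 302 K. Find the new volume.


P1V1/T1 = P2V2/T2
V2 = P1V1T2/(T1P2)
= 2.4×19.6×302/(351×3.1)
= 13.056 L

13.056 L


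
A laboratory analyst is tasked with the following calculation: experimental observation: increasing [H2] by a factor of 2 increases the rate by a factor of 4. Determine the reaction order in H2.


rate ∝ [H2]^n
2^n = 4 → n = 2
Order in H2: 2

2


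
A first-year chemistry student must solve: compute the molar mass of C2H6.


M(C2H6) = 2×12.01 + 6×1.008
= 24.02 + 6.05
= 30.07 g/mol

30.07 g/mol


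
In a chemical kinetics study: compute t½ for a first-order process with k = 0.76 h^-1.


t½ = ln2/k = 0.693147/(0.76 h^-1)
= 0.9120 h

0.9120 h


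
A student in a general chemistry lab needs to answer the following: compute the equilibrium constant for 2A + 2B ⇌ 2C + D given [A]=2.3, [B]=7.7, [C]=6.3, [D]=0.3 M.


Kc = [C]^2[D]/([A]^2[B]^2)
= (6.3^2 × 0.3^1)/(2.3^2 × 7.7^2)
= 11.907/313.6441
= 0.03796

0.03796


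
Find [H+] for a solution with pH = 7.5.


[H+] = 10^(-pH) = 10^(-7.5)
= 3.16×10^-8 M

3.16×10^-8 M


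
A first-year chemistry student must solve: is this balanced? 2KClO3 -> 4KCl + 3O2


Equation: 2KClO3 -> 4KCl + 3O2
Check atoms: Cl: 2≠4, K: 2≠4, O: 6=6
Not balanced

No, not balanced


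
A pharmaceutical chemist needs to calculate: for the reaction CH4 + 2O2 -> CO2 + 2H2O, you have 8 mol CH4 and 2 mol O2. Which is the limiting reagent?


Mole ratio available / coefficient:
  CH4: 8/1 = 8.000
  O2: 2/2 = 1.000
Smaller ratio is limiting.

O2


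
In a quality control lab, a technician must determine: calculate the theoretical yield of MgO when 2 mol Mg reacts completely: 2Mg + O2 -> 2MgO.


Mole ratio MgO:Mg = 2:2
n(MgO) = 2 × 2/2 = 2.000 mol
mass = 2.000 × 40.31 = 80.62 g

80.62 g


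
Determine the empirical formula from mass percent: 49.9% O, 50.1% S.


Assume 100 g sample. Moles of each element:
  O: 49.9/16.0 = 3.119 mol
  S: 50.1/32.07 = 1.562 mol
Divide by smallest (1.562):
  O: 3.119/1.562 = 2.0
  S: 1.562/1.562 = 1.0
Empirical formula: SO2

SO2


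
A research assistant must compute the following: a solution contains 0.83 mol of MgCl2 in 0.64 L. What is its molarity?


M = n/V = 0.83/0.64 = 1.297 mol/L

1.297 M


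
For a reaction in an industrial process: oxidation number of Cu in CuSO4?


Sulfate is -2, so Cu = +2
Oxidation number: +2

+2


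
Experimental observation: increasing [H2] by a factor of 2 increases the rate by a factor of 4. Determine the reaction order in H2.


rate ∝ [H2]^n
2^n = 4 → n = 2
Order in H2: 2

2


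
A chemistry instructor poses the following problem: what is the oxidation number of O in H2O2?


Peroxide: O is -1
Oxidation number: -1

-1


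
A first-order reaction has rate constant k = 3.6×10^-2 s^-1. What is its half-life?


t½ = ln2/k = 0.693147/(3.6×10^-2 s^-1)
= 19.25 s

19.25 s


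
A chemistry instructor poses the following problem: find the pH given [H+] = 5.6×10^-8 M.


pH = -log10([H+]) = -log10(5.6×10^-8)
= 8 - log10(5.6)
= 8 - 0.75
= 7.25

7.25


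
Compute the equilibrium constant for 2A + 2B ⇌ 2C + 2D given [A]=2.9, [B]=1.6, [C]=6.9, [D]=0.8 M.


Kc = [C]^2[D]^2/([A]^2[B]^2)
= (6.9^2 × 0.8^2)/(2.9^2 × 1.6^2)
= 30.4704/21.5296
= 1.415

1.415


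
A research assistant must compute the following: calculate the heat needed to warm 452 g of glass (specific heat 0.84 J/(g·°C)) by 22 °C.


q = mcΔT = 452 × 0.84 × 22
= 8352.96 J

8352.96 J


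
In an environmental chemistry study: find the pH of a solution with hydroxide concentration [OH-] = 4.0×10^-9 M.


pOH = -log10([OH-]) = -log10(4.0×10^-9)
= 9 - log10(4.0) = 8.4
pH = 14 - pOH = 14 - 8.4 = 5.6

5.6


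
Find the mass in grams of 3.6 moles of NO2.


M(NO2) = 46.01 g/mol
mass = n × M = 3.6 × 46.01 = 165.64 g

165.64 g


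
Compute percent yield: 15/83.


% yield = actual/theoretical × 100
= 15/83 × 100
= 18.07%

18.07%


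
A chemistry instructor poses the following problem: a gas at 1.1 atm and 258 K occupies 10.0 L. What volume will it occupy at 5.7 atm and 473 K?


P1V1/T1 = P2V2/T2
V2 = P1V1T2/(T1P2)
= 1.1×10.0×473/(258×5.7)
= 3.538 L

3.538 L


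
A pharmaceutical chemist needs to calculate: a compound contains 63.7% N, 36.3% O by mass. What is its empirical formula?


Assume 100 g sample. Moles of each element:
  N: 63.7/14.01 = 4.547 mol
  O: 36.3/16.0 = 2.269 mol
Divide by smallest (2.269):
  N: 4.547/2.269 = 2.0
  O: 2.269/2.269 = 1.0
Empirical formula: N2O

N2O


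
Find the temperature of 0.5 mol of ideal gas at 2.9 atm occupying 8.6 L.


PV = nRT  (R = 0.08206 L·atm/(mol·K))
T = PV/(nR) = 2.9×8.6/(0.5×0.08206)
= 24.94/0.041030
= 607.85 K

607.85 K


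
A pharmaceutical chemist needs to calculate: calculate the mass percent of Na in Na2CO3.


M(Na2CO3) = 2×22.99 + 1×12.01 + 3×16.0 = 105.99 g/mol
Mass of Na = 2 × 22.99 = 45.98 g/mol
% Na = 45.98/105.99 × 100 = 43.38%

43.38%


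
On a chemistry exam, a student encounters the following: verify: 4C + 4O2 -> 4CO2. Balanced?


Equation: 4C + 4O2 -> 4CO2
Check atoms: C: 4=4, O: 8=8
Balanced

Yes, balanced


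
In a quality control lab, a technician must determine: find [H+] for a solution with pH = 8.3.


[H+] = 10^(-pH) = 10^(-8.3)
= 5.01×10^-9 M

5.01×10^-9 M


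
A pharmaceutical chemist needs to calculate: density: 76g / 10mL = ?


ρ = mass/volume
= 76/10
= 7.6 g/mL

7.6 g/mL


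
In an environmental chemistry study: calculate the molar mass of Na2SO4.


M(Na2SO4) = 2×22.99 + 1×32.07 + 4×16.0
= 45.98 + 32.07 + 64.0
= 142.05 g/mol

142.05 g/mol


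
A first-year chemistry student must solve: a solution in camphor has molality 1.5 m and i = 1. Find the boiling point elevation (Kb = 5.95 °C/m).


ΔTb = Kb × m × i
= 5.95 × 1.5 × 1
= 8.925 °C

8.925 °C


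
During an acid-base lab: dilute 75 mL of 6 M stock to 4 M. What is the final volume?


C1V1 = C2V2
6 × 75 = 4 × V2
V2 = 450/4 = 112.5 mL

112.5 mL


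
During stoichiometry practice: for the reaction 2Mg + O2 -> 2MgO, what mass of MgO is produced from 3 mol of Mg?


Mole ratio MgO:Mg = 2:2
n(MgO) = 3 × 2/2 = 3.000 mol
mass = 3.000 × 40.31 = 120.93 g

120.93 g


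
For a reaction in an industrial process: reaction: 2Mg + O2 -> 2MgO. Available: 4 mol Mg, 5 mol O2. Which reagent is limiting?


Mole ratio available / coefficient:
  Mg: 4/2 = 2.000
  O2: 5/1 = 5.000
Smaller ratio is limiting.

Mg


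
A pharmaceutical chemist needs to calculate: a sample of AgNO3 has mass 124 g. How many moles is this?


M(AgNO3) = 169.88 g/mol
n = mass/M = 124/169.88 = 0.7299 mol

0.7299 mol


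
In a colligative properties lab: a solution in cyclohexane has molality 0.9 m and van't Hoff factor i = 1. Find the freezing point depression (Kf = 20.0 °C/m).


ΔTf = Kf × m × i
= 20.0 × 0.9 × 1
= 18.0 °C

18.0 °C


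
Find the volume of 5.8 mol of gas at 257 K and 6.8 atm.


PV = nRT  (R = 0.08206 L·atm/(mol·K))
V = nRT/P = 5.8×0.08206×257/6.8
= 17.988 L

17.988 L


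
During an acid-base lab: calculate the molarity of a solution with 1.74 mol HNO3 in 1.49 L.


M = n/V = 1.74/1.49 = 1.168 mol/L

1.168 M


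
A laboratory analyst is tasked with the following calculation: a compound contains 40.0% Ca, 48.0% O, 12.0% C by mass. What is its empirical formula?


Assume 100 g sample. Moles of each element:
  Ca: 40.0/40.08 = 0.998 mol
  O: 48.0/16.0 = 3.0 mol
  C: 12.0/12.01 = 0.999 mol
Divide by smallest (0.998):
  Ca: 0.998/0.998 = 1.0
  O: 3.0/0.998 = 3.01
  C: 0.999/0.998 = 1.0
Empirical formula: CaCO3

CaCO3


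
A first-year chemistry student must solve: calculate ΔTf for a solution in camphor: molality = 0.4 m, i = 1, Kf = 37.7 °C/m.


ΔTf = Kf × m × i
= 37.7 × 0.4 × 1
= 15.08 °C

15.08 °C


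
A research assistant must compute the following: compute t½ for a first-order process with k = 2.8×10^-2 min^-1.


t½ = ln2/k = 0.693147/(2.8×10^-2 min^-1)
= 24.76 min

24.76 min
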